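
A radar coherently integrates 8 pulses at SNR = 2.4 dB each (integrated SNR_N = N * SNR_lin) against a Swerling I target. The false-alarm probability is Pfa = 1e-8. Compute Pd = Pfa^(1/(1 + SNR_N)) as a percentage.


SNR_lin = 10^(2.4/10) = 1.7378
SNR_N = 8 * 1.7378 = 13.9024
1/(1 + SNR_N) = 1/14.9024 = 0.0671033
Pd = (1e-8)^0.0671033 = 0.29052
Pd = 29.1%

29.1%


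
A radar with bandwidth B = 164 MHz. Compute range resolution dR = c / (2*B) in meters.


dR = 3e8 / (2 * 164000000.0) = 0.91 m

0.91 m


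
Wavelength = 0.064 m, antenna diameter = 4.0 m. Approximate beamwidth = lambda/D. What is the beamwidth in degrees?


BW_rad = 0.064 / 4.0 = 0.016
BW_deg = 0.92 degrees

0.92 degrees


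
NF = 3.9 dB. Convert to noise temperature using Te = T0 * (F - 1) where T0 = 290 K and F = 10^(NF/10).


NF_lin = 10^(3.9/10) = 2.454709
Te = 290 * (2.454709 - 1) = 421.9 K

421.9 K


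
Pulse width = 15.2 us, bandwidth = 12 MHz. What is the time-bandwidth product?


TBP = 15.2 * 12 = 182.4

182.4


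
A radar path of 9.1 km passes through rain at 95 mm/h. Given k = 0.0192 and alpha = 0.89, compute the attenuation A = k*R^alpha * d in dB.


gamma = 0.0192 * 95^0.89 = 1.105287 dB/km
A = 1.105287 * 9.1 = 10.06 dB

10.06 dB


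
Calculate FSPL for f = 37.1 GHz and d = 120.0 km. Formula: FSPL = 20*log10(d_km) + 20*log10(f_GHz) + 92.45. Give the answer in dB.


20*log10(120.0) = 41.58
20*log10(37.1) = 31.39
FSPL = 165.4 dB

165.4 dB


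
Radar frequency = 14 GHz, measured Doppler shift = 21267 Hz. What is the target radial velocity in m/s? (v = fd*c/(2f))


v = 21267 * 3e8 / (2 * 14000000000.0) = 227.9 m/s

227.9 m/s


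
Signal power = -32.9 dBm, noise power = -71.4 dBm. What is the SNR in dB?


SNR = -32.9 - (-71.4) = 38.5 dB

38.5 dB


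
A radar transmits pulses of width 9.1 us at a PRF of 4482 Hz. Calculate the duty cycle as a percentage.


DC = 9.1e-6 * 4482 * 100 = 4.08%

4.08%


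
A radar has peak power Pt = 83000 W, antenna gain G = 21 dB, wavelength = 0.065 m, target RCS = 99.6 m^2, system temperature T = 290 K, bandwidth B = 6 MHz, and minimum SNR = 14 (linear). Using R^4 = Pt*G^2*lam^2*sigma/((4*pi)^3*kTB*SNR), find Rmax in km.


G_lin = 10^(21/10) = 125.892541
R^4 = 83000 * 125.892541^2 * 0.065^2 * 99.6 / ((4*pi)^3 * 1.38e-23 * 290 * 6000000.0 * 14)
R^4 = 8.29809e17 m^4
R_max = (8.29809e17)^(1/4) = 30181.8 m = 30.2 km

30.2 km


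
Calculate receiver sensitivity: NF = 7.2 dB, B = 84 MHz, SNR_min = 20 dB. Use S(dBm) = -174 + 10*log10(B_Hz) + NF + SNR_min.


10*log10(84000000.0) = 79.24
S = -174 + 79.24 + 7.2 + 20 = -67.6 dBm

-67.6 dBm


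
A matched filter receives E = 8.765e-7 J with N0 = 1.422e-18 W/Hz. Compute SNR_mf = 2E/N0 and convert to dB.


SNR_lin = 2 * 8.765e-7 / 1.422e-18 = 1.233e12
SNR_dB = 10*log10(1.233e12) = 120.9 dB

120.9 dB


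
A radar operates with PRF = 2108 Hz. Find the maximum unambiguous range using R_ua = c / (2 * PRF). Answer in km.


R_ua = 3e8 / (2 * 2108) = 71157.5 m = 71.2 km

71.2 km


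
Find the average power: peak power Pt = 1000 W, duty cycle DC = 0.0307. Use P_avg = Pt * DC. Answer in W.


P_avg = 1000 * 0.0307 = 30.7 W

30.7 W


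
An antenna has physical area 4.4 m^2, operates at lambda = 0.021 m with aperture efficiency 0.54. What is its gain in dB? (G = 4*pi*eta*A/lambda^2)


G_linear = 4*pi*0.54*4.4/0.021^2 = 67704.53
G_dB = 10*log10(67704.53) = 48.3 dB

48.3 dB


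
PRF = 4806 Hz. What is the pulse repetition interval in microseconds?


PRI = 1/4806 = 0.0002080732 s = 208.1 us

208.1 us


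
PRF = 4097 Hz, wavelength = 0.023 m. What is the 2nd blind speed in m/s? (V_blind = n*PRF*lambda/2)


V_blind = 2 * 4097 * 0.023 / 2 = 94.2 m/s

94.2 m/s


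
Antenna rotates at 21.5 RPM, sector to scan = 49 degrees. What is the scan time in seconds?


t = 49 / (21.5 * 360) * 60 = 0.38 s

0.38 s


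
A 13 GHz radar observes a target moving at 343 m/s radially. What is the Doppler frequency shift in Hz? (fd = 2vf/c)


fd = 2 * 343 * 13000000000.0 / 3e8 = 29726.7 Hz

29726.7 Hz


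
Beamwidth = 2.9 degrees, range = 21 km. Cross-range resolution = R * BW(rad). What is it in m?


BW_rad = 0.050614548
CR = 21000 * 0.050614548 = 1062.9 m

1062.9 m


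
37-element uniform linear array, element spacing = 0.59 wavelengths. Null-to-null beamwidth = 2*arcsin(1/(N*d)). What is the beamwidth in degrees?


1/(N*d) = 1/(37*0.59) = 0.045809
BW = 2*arcsin(0.045809) = 5.3 degrees

5.3 degrees


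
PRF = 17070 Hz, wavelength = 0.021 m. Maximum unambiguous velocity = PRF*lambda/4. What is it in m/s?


V_ua = 17070 * 0.021 / 4 = 89.6 m/s

89.6 m/s


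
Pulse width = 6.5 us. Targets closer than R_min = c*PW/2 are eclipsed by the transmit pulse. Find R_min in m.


R_min = 3e8 * 6.5e-6 / 2 = 975.0 m

975.0 m


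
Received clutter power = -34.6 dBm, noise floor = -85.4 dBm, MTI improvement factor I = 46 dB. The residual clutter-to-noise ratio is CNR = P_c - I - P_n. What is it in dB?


CNR = -34.6 - 46 - (-85.4) = 4.8 dB

4.8 dB


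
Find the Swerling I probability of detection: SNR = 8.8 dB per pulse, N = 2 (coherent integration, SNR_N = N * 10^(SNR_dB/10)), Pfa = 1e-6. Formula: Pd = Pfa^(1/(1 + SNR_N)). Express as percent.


SNR_lin = 10^(8.8/10) = 7.58578
SNR_N = 2 * 7.58578 = 15.17156
1/(1 + SNR_N) = 1/16.17156 = 0.061837
Pd = (1e-6)^0.061837 = 0.42558
Pd = 42.6%

42.6%


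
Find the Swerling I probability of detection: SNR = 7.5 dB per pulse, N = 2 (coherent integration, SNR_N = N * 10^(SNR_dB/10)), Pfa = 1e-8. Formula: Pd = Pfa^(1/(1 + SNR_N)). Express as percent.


SNR_lin = 10^(7.5/10) = 5.62341
SNR_N = 2 * 5.62341 = 11.24682
1/(1 + SNR_N) = 1/12.24682 = 0.0816538
Pd = (1e-8)^0.0816538 = 0.22221
Pd = 22.2%

22.2%


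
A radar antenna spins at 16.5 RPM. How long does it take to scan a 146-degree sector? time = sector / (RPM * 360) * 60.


t = 146 / (16.5 * 360) * 60 = 1.47 s

1.47 s


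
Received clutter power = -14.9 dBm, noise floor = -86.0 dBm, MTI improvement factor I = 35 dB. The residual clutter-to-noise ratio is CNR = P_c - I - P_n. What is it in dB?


CNR = -14.9 - 35 - (-86.0) = 36.1 dB

36.1 dB


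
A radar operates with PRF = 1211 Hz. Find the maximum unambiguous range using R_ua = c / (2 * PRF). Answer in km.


R_ua = 3e8 / (2 * 1211) = 123864.6 m = 123.9 km

123.9 km


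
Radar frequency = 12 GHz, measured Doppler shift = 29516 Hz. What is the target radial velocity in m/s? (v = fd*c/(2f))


v = 29516 * 3e8 / (2 * 12000000000.0) = 369.0 m/s

369.0 m/s


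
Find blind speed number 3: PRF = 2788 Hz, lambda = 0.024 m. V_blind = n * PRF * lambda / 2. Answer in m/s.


V_blind = 3 * 2788 * 0.024 / 2 = 100.4 m/s

100.4 m/s


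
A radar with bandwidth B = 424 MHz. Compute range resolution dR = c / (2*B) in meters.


dR = 3e8 / (2 * 424000000.0) = 0.35 m

0.35 m


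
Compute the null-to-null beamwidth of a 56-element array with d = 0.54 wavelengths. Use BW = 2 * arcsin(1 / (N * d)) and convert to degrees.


1/(N*d) = 1/(56*0.54) = 0.033069
BW = 2*arcsin(0.033069) = 3.8 degrees

3.8 degrees


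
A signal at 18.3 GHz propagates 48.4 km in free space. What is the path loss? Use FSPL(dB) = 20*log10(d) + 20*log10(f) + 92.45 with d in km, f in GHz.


20*log10(48.4) = 33.7
20*log10(18.3) = 25.25
FSPL = 151.4 dB

151.4 dB


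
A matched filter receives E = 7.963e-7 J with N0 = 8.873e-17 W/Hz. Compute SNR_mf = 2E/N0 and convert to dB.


SNR_lin = 2 * 7.963e-7 / 8.873e-17 = 1.795e10
SNR_dB = 10*log10(1.795e10) = 102.5 dB

102.5 dB


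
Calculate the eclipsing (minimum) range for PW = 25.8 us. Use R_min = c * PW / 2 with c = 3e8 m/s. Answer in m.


R_min = 3e8 * 25.8e-6 / 2 = 3870.0 m

3870.0 m


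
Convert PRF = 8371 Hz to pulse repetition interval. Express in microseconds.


PRI = 1/8371 = 0.00011946 s = 119.5 us

119.5 us


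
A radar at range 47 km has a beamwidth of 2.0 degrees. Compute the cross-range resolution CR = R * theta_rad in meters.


BW_rad = 0.034906585
CR = 47000 * 0.034906585 = 1640.6 m

1640.6 m


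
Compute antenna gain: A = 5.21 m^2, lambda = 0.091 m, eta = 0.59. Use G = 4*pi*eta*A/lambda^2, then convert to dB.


G_linear = 4*pi*0.59*5.21/0.091^2 = 4664.63
G_dB = 10*log10(4664.63) = 36.7 dB

36.7 dB


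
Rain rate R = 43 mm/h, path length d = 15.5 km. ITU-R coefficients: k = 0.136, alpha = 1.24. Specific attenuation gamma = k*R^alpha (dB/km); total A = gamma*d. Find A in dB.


gamma = 0.136 * 43^1.24 = 14.422475 dB/km
A = 14.422475 * 15.5 = 223.55 dB

223.55 dB


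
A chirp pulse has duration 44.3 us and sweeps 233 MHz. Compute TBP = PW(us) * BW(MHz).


TBP = 44.3 * 233 = 10321.9

10321.9


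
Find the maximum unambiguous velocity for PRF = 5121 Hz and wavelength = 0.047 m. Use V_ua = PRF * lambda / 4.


V_ua = 5121 * 0.047 / 4 = 60.2 m/s

60.2 m/s


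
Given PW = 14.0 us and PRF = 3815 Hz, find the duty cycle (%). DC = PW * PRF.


DC = 14.0e-6 * 3815 * 100 = 5.34%

5.34%


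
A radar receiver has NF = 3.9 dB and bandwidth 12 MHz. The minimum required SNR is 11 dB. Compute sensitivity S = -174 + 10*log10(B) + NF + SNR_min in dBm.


10*log10(12000000.0) = 70.79
S = -174 + 70.79 + 3.9 + 11 = -88.3 dBm

-88.3 dBm


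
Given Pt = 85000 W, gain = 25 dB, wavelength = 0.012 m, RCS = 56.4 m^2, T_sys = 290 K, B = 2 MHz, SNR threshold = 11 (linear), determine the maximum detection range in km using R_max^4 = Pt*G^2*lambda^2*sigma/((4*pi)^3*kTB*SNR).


G_lin = 10^(25/10) = 316.227766
R^4 = 85000 * 316.227766^2 * 0.012^2 * 56.4 / ((4*pi)^3 * 1.38e-23 * 290 * 2000000.0 * 11)
R^4 = 3.95122e17 m^4
R_max = (3.95122e17)^(1/4) = 25071.6 m = 25.1 km

25.1 km


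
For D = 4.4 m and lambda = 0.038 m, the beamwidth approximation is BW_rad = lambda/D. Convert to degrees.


BW_rad = 0.038 / 4.4 = 0.008636
BW_deg = 0.49 degrees

0.49 degrees


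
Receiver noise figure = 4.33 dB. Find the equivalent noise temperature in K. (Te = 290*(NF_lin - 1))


NF_lin = 10^(4.33/10) = 2.710192
Te = 290 * (2.710192 - 1) = 496.0 K

496.0 K


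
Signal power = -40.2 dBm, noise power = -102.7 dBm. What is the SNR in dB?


SNR = -40.2 - (-102.7) = 62.5 dB

62.5 dB


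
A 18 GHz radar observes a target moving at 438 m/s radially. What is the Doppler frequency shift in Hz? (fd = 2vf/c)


fd = 2 * 438 * 18000000000.0 / 3e8 = 52560.0 Hz

52560.0 Hz


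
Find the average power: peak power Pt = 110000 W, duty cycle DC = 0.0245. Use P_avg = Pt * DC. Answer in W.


P_avg = 110000 * 0.0245 = 2695.0 W

2695.0 W


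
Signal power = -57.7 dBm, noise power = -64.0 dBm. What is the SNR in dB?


SNR = -57.7 - (-64.0) = 6.3 dB

6.3 dB


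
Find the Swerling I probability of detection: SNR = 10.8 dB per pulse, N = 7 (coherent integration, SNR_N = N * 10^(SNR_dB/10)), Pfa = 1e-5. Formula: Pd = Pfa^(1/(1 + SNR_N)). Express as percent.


SNR_lin = 10^(10.8/10) = 12.02264
SNR_N = 7 * 12.02264 = 84.15848
1/(1 + SNR_N) = 1/85.15848 = 0.0117428
Pd = (1e-5)^0.0117428 = 0.87355
Pd = 87.4%

87.4%


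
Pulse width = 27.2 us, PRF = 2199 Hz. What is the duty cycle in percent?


DC = 27.2e-6 * 2199 * 100 = 5.98%

5.98%


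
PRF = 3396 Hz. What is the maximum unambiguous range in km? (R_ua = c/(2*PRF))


R_ua = 3e8 / (2 * 3396) = 44169.6 m = 44.2 km

44.2 km


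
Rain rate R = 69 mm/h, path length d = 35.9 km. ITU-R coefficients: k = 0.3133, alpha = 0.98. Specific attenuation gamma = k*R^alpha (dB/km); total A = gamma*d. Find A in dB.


gamma = 0.3133 * 69^0.98 = 19.862436 dB/km
A = 19.862436 * 35.9 = 713.06 dB

713.06 dB


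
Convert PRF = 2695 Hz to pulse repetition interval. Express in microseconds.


PRI = 1/2695 = 0.0003710575 s = 371.1 us

371.1 us


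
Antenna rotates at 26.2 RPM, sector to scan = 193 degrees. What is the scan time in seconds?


t = 193 / (26.2 * 360) * 60 = 1.23 s

1.23 s


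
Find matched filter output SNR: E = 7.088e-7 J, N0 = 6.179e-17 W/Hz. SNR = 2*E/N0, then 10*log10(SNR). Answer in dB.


SNR_lin = 2 * 7.088e-7 / 6.179e-17 = 2.294e10
SNR_dB = 10*log10(2.294e10) = 103.6 dB

103.6 dB


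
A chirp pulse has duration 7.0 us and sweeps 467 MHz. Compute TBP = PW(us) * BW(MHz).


TBP = 7.0 * 467 = 3269.0

3269.0


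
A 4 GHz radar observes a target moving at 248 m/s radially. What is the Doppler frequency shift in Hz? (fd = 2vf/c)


fd = 2 * 248 * 4000000000.0 / 3e8 = 6613.3 Hz

6613.3 Hz


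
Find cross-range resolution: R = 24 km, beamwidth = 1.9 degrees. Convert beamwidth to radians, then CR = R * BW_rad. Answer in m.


BW_rad = 0.033161256
CR = 24000 * 0.033161256 = 795.9 m

795.9 m


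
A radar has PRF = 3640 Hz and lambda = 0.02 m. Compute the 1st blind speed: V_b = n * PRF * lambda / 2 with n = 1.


V_blind = 1 * 3640 * 0.02 / 2 = 36.4 m/s

36.4 m/s


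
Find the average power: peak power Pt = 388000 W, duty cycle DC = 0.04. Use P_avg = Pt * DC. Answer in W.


P_avg = 388000 * 0.04 = 15520.0 W

15520.0 W


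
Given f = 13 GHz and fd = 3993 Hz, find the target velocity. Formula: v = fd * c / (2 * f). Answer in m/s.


v = 3993 * 3e8 / (2 * 13000000000.0) = 46.1 m/s

46.1 m/s


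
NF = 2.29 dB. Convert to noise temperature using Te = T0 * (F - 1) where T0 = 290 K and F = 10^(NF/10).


NF_lin = 10^(2.29/10) = 1.694338
Te = 290 * (1.694338 - 1) = 201.4 K

201.4 K


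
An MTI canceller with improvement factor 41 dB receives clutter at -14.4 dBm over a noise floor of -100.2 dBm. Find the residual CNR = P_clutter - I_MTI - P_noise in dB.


CNR = -14.4 - 41 - (-100.2) = 44.8 dB

44.8 dB


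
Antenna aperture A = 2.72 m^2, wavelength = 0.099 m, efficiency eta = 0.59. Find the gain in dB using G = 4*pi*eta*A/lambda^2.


G_linear = 4*pi*0.59*2.72/0.099^2 = 2057.6
G_dB = 10*log10(2057.6) = 33.1 dB

33.1 dB


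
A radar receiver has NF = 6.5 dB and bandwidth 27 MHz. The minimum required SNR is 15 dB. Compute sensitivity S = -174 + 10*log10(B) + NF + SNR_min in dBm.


10*log10(27000000.0) = 74.31
S = -174 + 74.31 + 6.5 + 15 = -78.2 dBm

-78.2 dBm


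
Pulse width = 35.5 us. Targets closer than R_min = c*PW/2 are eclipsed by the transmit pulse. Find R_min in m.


R_min = 3e8 * 35.5e-6 / 2 = 5325.0 m

5325.0 m


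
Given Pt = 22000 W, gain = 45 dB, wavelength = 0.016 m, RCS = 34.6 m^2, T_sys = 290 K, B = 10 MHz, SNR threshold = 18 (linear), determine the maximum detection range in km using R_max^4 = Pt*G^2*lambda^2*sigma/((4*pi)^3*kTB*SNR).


G_lin = 10^(45/10) = 31622.776602
R^4 = 22000 * 31622.776602^2 * 0.016^2 * 34.6 / ((4*pi)^3 * 1.38e-23 * 290 * 10000000.0 * 18)
R^4 = 1.3632e20 m^4
R_max = (1.3632e20)^(1/4) = 108053.8 m = 108.1 km

108.1 km


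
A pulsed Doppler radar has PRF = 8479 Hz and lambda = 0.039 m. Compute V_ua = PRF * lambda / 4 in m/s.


V_ua = 8479 * 0.039 / 4 = 82.7 m/s

82.7 m/s


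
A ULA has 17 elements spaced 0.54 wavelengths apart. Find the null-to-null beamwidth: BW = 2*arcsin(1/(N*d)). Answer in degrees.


1/(N*d) = 1/(17*0.54) = 0.108932
BW = 2*arcsin(0.108932) = 12.5 degrees

12.5 degrees


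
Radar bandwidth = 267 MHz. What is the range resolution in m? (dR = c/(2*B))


dR = 3e8 / (2 * 267000000.0) = 0.56 m

0.56 m


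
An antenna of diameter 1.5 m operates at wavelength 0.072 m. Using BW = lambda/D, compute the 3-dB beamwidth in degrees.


BW_rad = 0.072 / 1.5 = 0.048
BW_deg = 2.75 degrees

2.75 degrees


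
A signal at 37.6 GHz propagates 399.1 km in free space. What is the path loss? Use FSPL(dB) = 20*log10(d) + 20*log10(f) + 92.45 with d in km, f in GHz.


20*log10(399.1) = 52.02
20*log10(37.6) = 31.5
FSPL = 176.0 dB

176.0 dB


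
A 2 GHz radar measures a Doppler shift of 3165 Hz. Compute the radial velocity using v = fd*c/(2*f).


v = 3165 * 3e8 / (2 * 2000000000.0) = 237.4 m/s

237.4 m/s


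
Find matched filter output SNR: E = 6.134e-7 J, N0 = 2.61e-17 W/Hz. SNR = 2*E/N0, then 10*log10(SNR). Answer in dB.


SNR_lin = 2 * 6.134e-7 / 2.61e-17 = 4.7e10
SNR_dB = 10*log10(4.7e10) = 106.7 dB

106.7 dB


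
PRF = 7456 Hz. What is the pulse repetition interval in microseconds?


PRI = 1/7456 = 0.0001341202 s = 134.1 us

134.1 us


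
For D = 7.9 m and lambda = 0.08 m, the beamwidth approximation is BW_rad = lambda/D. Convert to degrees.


BW_rad = 0.08 / 7.9 = 0.010127
BW_deg = 0.58 degrees

0.58 degrees


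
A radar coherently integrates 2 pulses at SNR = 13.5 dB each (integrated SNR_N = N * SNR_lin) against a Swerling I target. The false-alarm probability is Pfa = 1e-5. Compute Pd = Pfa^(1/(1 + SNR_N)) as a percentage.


SNR_lin = 10^(13.5/10) = 22.38721
SNR_N = 2 * 22.38721 = 44.77442
1/(1 + SNR_N) = 1/45.77442 = 0.0218463
Pd = (1e-5)^0.0218463 = 0.77762
Pd = 77.8%

77.8%


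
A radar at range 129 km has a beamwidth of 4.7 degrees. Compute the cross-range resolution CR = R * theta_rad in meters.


BW_rad = 0.082030475
CR = 129000 * 0.082030475 = 10581.9 m

10581.9 m


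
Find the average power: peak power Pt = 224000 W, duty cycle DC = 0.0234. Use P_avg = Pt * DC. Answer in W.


P_avg = 224000 * 0.0234 = 5241.6 W

5241.6 W


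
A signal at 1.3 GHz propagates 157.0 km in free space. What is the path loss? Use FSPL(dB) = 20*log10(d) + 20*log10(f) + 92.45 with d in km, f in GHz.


20*log10(157.0) = 43.92
20*log10(1.3) = 2.28
FSPL = 138.6 dB

138.6 dB


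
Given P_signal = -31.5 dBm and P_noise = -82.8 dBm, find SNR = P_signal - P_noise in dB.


SNR = -31.5 - (-82.8) = 51.3 dB

51.3 dB


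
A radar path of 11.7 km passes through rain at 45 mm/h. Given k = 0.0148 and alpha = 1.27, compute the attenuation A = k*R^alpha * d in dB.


gamma = 0.0148 * 45^1.27 = 1.861408 dB/km
A = 1.861408 * 11.7 = 21.78 dB

21.78 dB


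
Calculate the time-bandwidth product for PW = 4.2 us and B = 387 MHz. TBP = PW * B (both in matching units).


TBP = 4.2 * 387 = 1625.4

1625.4


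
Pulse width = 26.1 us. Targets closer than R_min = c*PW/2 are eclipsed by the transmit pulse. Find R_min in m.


R_min = 3e8 * 26.1e-6 / 2 = 3915.0 m

3915.0 m


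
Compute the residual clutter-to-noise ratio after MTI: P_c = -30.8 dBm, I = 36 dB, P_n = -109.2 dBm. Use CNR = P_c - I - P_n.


CNR = -30.8 - 36 - (-109.2) = 42.4 dB

42.4 dB


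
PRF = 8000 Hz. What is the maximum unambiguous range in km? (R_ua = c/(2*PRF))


R_ua = 3e8 / (2 * 8000) = 18750.0 m = 18.8 km

18.8 km


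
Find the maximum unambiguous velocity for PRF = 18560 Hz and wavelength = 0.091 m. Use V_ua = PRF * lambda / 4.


V_ua = 18560 * 0.091 / 4 = 422.2 m/s

422.2 m/s


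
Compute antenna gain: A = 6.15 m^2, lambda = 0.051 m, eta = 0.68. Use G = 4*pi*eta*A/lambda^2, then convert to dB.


G_linear = 4*pi*0.68*6.15/0.051^2 = 20204.75
G_dB = 10*log10(20204.75) = 43.1 dB

43.1 dB


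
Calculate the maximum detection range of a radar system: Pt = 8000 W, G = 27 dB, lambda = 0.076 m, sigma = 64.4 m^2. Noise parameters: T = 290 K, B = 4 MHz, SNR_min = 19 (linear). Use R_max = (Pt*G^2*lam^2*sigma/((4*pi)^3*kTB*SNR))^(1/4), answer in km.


G_lin = 10^(27/10) = 501.187234
R^4 = 8000 * 501.187234^2 * 0.076^2 * 64.4 / ((4*pi)^3 * 1.38e-23 * 290 * 4000000.0 * 19)
R^4 = 1.23846e18 m^4
R_max = (1.23846e18)^(1/4) = 33359.6 m = 33.4 km

33.4 km


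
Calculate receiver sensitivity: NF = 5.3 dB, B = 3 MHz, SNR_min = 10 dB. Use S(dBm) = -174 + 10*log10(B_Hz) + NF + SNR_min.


10*log10(3000000.0) = 64.77
S = -174 + 64.77 + 5.3 + 10 = -93.9 dBm

-93.9 dBm


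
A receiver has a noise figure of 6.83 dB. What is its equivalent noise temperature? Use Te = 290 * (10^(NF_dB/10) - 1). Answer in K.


NF_lin = 10^(6.83/10) = 4.819478
Te = 290 * (4.819478 - 1) = 1107.6 K

1107.6 K


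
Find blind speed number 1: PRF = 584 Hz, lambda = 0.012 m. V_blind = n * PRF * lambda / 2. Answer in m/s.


V_blind = 1 * 584 * 0.012 / 2 = 3.5 m/s

3.5 m/s


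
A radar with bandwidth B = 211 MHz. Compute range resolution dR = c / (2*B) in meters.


dR = 3e8 / (2 * 211000000.0) = 0.71 m

0.71 m


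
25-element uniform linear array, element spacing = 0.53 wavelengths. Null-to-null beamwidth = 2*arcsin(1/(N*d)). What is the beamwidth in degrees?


1/(N*d) = 1/(25*0.53) = 0.075472
BW = 2*arcsin(0.075472) = 8.7 degrees

8.7 degrees


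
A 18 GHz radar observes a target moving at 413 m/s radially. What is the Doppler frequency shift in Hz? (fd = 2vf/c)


fd = 2 * 413 * 18000000000.0 / 3e8 = 49560.0 Hz

49560.0 Hz


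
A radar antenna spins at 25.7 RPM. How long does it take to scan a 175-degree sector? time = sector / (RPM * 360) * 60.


t = 175 / (25.7 * 360) * 60 = 1.13 s

1.13 s


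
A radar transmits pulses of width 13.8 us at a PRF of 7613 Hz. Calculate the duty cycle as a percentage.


DC = 13.8e-6 * 7613 * 100 = 10.51%

10.51%


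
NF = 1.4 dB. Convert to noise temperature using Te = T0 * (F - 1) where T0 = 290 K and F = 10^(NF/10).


NF_lin = 10^(1.4/10) = 1.380384
Te = 290 * (1.380384 - 1) = 110.3 K

110.3 K


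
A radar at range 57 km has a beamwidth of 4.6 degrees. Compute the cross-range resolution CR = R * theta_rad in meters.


BW_rad = 0.080285146
CR = 57000 * 0.080285146 = 4576.3 m

4576.3 m


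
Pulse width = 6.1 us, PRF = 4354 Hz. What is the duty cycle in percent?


DC = 6.1e-6 * 4354 * 100 = 2.66%

2.66%


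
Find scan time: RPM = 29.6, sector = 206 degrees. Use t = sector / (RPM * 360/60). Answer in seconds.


t = 206 / (29.6 * 360) * 60 = 1.16 s

1.16 s


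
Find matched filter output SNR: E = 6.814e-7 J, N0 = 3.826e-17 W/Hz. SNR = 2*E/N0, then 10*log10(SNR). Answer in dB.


SNR_lin = 2 * 6.814e-7 / 3.826e-17 = 3.562e10
SNR_dB = 10*log10(3.562e10) = 105.5 dB

105.5 dB


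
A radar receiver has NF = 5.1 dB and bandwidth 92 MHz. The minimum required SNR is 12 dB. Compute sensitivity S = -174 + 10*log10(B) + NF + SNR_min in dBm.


10*log10(92000000.0) = 79.64
S = -174 + 79.64 + 5.1 + 12 = -77.3 dBm

-77.3 dBm


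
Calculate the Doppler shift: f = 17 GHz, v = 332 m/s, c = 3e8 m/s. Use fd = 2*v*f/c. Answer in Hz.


fd = 2 * 332 * 17000000000.0 / 3e8 = 37626.7 Hz

37626.7 Hz


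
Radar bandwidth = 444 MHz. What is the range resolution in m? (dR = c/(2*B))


dR = 3e8 / (2 * 444000000.0) = 0.34 m

0.34 m


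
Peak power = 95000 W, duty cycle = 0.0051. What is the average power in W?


P_avg = 95000 * 0.0051 = 484.5 W

484.5 W


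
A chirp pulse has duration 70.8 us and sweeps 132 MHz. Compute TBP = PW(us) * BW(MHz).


TBP = 70.8 * 132 = 9345.6

9345.6


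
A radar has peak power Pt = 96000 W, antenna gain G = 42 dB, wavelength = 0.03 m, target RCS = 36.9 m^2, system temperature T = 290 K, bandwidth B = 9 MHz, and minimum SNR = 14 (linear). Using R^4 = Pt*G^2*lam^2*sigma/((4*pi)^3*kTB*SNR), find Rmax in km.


G_lin = 10^(42/10) = 15848.931925
R^4 = 96000 * 15848.931925^2 * 0.03^2 * 36.9 / ((4*pi)^3 * 1.38e-23 * 290 * 9000000.0 * 14)
R^4 = 8.00319e20 m^4
R_max = (8.00319e20)^(1/4) = 168196.0 m = 168.2 km

168.2 km


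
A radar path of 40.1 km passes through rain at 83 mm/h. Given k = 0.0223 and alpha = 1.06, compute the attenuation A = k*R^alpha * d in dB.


gamma = 0.0223 * 83^1.06 = 2.412835 dB/km
A = 2.412835 * 40.1 = 96.75 dB

96.75 dB


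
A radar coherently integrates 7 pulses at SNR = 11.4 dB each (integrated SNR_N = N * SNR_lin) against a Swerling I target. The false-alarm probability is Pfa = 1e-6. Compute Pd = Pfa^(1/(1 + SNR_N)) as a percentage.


SNR_lin = 10^(11.4/10) = 13.80384
SNR_N = 7 * 13.80384 = 96.62688
1/(1 + SNR_N) = 1/97.62688 = 0.0102431
Pd = (1e-6)^0.0102431 = 0.86804
Pd = 86.8%

86.8%


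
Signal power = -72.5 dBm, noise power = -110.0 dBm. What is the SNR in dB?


SNR = -72.5 - (-110.0) = 37.5 dB

37.5 dB


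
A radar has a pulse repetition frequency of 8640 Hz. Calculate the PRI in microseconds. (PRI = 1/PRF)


PRI = 1/8640 = 0.0001157407 s = 115.7 us

115.7 us


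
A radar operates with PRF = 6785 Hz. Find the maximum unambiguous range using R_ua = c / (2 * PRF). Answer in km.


R_ua = 3e8 / (2 * 6785) = 22107.6 m = 22.1 km

22.1 km


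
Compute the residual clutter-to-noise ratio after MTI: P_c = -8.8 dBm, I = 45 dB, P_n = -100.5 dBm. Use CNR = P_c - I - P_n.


CNR = -8.8 - 45 - (-100.5) = 46.7 dB

46.7 dB


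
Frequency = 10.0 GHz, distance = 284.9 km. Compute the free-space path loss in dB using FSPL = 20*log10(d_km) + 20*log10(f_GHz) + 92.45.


20*log10(284.9) = 49.09
20*log10(10.0) = 20.0
FSPL = 161.5 dB

161.5 dB


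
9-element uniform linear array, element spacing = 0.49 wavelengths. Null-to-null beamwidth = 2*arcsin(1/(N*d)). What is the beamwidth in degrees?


1/(N*d) = 1/(9*0.49) = 0.226757
BW = 2*arcsin(0.226757) = 26.2 degrees

26.2 degrees


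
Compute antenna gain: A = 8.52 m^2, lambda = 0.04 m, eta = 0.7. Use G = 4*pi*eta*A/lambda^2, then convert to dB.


G_linear = 4*pi*0.7*8.52/0.04^2 = 46841.15
G_dB = 10*log10(46841.15) = 46.7 dB

46.7 dB


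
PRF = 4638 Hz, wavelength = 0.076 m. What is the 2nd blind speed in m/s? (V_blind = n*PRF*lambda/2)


V_blind = 2 * 4638 * 0.076 / 2 = 352.5 m/s

352.5 m/s


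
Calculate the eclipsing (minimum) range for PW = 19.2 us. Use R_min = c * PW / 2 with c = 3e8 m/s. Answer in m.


R_min = 3e8 * 19.2e-6 / 2 = 2880.0 m

2880.0 m


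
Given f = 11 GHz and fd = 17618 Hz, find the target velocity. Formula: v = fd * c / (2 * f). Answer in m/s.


v = 17618 * 3e8 / (2 * 11000000000.0) = 240.2 m/s

240.2 m/s


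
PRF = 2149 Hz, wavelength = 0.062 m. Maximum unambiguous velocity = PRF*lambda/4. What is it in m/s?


V_ua = 2149 * 0.062 / 4 = 33.3 m/s

33.3 m/s


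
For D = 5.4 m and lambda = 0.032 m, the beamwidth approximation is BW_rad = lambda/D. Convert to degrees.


BW_rad = 0.032 / 5.4 = 0.005926
BW_deg = 0.34 degrees

0.34 degrees


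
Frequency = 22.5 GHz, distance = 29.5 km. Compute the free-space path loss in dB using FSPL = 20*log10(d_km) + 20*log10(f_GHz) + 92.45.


20*log10(29.5) = 29.4
20*log10(22.5) = 27.04
FSPL = 148.9 dB

148.9 dB


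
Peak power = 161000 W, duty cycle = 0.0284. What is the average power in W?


P_avg = 161000 * 0.0284 = 4572.4 W

4572.4 W


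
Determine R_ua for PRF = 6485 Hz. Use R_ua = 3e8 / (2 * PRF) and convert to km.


R_ua = 3e8 / (2 * 6485) = 23130.3 m = 23.1 km

23.1 km


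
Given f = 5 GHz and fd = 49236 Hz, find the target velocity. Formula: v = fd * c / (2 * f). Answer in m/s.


v = 49236 * 3e8 / (2 * 5000000000.0) = 1477.1 m/s

1477.1 m/s


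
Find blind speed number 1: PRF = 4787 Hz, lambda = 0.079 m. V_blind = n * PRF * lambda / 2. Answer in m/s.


V_blind = 1 * 4787 * 0.079 / 2 = 189.1 m/s

189.1 m/s


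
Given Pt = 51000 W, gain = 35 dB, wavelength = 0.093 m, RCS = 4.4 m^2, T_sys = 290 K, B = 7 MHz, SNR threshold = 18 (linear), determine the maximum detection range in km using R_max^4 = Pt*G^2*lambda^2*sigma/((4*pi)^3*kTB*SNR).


G_lin = 10^(35/10) = 3162.27766
R^4 = 51000 * 3162.27766^2 * 0.093^2 * 4.4 / ((4*pi)^3 * 1.38e-23 * 290 * 7000000.0 * 18)
R^4 = 1.9396e19 m^4
R_max = (1.9396e19)^(1/4) = 66363.3 m = 66.4 km

66.4 km


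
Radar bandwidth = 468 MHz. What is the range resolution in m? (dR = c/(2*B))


dR = 3e8 / (2 * 468000000.0) = 0.32 m

0.32 m


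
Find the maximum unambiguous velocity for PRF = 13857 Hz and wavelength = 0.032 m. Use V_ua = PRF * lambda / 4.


V_ua = 13857 * 0.032 / 4 = 110.9 m/s

110.9 m/s


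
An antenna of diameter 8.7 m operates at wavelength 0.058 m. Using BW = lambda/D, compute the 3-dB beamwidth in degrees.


BW_rad = 0.058 / 8.7 = 0.006667
BW_deg = 0.38 degrees

0.38 degrees


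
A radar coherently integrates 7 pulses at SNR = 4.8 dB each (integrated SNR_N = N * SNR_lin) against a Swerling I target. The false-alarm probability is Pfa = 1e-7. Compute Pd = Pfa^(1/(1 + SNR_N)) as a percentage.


SNR_lin = 10^(4.8/10) = 3.01995
SNR_N = 7 * 3.01995 = 21.13965
1/(1 + SNR_N) = 1/22.13965 = 0.0451678
Pd = (1e-7)^0.0451678 = 0.48286
Pd = 48.3%

48.3%


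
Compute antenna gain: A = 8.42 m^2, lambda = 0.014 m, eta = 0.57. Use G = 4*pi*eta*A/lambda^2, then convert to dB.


G_linear = 4*pi*0.57*8.42/0.014^2 = 307709.38
G_dB = 10*log10(307709.38) = 54.9 dB

54.9 dB


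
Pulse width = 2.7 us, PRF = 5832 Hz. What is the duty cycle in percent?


DC = 2.7e-6 * 5832 * 100 = 1.57%

1.57%


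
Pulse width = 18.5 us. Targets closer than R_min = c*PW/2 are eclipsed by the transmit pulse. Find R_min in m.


R_min = 3e8 * 18.5e-6 / 2 = 2775.0 m

2775.0 m


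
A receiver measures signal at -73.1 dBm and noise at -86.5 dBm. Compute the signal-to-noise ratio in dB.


SNR = -73.1 - (-86.5) = 13.4 dB

13.4 dB


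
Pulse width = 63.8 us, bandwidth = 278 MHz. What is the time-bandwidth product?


TBP = 63.8 * 278 = 17736.4

17736.4


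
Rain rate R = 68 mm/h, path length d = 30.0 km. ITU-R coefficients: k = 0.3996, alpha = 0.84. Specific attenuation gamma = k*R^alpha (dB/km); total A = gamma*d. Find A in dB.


gamma = 0.3996 * 68^0.84 = 13.833528 dB/km
A = 13.833528 * 30.0 = 415.01 dB

415.01 dB


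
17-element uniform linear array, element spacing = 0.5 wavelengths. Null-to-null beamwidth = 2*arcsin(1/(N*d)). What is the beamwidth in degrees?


1/(N*d) = 1/(17*0.5) = 0.117647
BW = 2*arcsin(0.117647) = 13.5 degrees

13.5 degrees


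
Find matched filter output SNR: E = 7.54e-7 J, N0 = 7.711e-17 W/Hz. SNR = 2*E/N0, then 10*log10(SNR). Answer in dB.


SNR_lin = 2 * 7.54e-7 / 7.711e-17 = 1.956e10
SNR_dB = 10*log10(1.956e10) = 102.9 dB

102.9 dB


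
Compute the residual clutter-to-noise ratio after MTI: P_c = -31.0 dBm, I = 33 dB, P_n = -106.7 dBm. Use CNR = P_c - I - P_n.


CNR = -31.0 - 33 - (-106.7) = 42.7 dB

42.7 dB


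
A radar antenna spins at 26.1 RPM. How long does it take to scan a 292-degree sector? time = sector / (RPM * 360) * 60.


t = 292 / (26.1 * 360) * 60 = 1.86 s

1.86 s


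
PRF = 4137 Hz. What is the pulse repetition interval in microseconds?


PRI = 1/4137 = 0.0002417211 s = 241.7 us

241.7 us


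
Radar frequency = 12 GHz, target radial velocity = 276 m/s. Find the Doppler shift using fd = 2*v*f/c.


fd = 2 * 276 * 12000000000.0 / 3e8 = 22080.0 Hz

22080.0 Hz


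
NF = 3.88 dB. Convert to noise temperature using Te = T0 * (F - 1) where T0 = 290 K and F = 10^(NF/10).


NF_lin = 10^(3.88/10) = 2.443431
Te = 290 * (2.443431 - 1) = 418.6 K

418.6 K


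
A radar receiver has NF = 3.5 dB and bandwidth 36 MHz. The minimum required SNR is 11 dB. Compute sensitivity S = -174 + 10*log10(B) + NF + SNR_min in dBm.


10*log10(36000000.0) = 75.56
S = -174 + 75.56 + 3.5 + 11 = -83.9 dBm

-83.9 dBm


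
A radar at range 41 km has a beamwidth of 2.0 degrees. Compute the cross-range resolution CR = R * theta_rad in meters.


BW_rad = 0.034906585
CR = 41000 * 0.034906585 = 1431.2 m

1431.2 m


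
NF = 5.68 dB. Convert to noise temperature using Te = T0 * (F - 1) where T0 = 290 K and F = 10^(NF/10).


NF_lin = 10^(5.68/10) = 3.698282
Te = 290 * (3.698282 - 1) = 782.5 K

782.5 K


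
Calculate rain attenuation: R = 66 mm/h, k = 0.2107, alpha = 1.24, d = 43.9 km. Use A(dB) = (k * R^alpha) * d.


gamma = 0.2107 * 66^1.24 = 38.0101 dB/km
A = 38.0101 * 43.9 = 1668.64 dB

1668.64 dB


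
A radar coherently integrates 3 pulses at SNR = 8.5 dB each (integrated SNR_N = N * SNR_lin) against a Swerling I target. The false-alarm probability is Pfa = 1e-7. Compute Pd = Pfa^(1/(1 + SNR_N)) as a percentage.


SNR_lin = 10^(8.5/10) = 7.07946
SNR_N = 3 * 7.07946 = 21.23838
1/(1 + SNR_N) = 1/22.23838 = 0.0449673
Pd = (1e-7)^0.0449673 = 0.48443
Pd = 48.4%

48.4%


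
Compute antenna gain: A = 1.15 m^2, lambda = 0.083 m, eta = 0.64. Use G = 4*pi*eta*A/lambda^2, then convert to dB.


G_linear = 4*pi*0.64*1.15/0.083^2 = 1342.55
G_dB = 10*log10(1342.55) = 31.3 dB

31.3 dB


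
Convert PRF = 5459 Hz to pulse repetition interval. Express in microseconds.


PRI = 1/5459 = 0.0001831837 s = 183.2 us

183.2 us


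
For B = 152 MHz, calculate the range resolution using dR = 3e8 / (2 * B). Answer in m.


dR = 3e8 / (2 * 152000000.0) = 0.99 m

0.99 m


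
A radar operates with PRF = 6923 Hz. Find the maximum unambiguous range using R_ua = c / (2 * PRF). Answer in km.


R_ua = 3e8 / (2 * 6923) = 21666.9 m = 21.7 km

21.7 km


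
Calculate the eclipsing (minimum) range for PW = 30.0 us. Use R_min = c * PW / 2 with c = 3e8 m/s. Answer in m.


R_min = 3e8 * 30.0e-6 / 2 = 4500.0 m

4500.0 m


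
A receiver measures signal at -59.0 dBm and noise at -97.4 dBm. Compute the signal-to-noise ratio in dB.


SNR = -59.0 - (-97.4) = 38.4 dB

38.4 dB


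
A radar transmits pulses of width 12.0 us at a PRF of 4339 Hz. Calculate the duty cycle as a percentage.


DC = 12.0e-6 * 4339 * 100 = 5.21%

5.21%


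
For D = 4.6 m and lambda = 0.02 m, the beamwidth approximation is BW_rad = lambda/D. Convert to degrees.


BW_rad = 0.02 / 4.6 = 0.004348
BW_deg = 0.25 degrees

0.25 degrees


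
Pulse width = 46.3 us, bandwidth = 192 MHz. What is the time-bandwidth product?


TBP = 46.3 * 192 = 8889.6

8889.6


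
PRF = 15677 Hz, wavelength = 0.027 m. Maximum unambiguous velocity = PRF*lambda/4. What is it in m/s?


V_ua = 15677 * 0.027 / 4 = 105.8 m/s

105.8 m/s


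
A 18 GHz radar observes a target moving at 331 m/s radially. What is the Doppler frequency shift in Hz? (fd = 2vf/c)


fd = 2 * 331 * 18000000000.0 / 3e8 = 39720.0 Hz

39720.0 Hz


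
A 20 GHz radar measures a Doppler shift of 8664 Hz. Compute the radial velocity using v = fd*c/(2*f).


v = 8664 * 3e8 / (2 * 20000000000.0) = 65.0 m/s

65.0 m/s


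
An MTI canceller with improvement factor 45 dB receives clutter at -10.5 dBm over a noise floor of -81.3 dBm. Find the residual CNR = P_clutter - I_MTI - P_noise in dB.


CNR = -10.5 - 45 - (-81.3) = 25.8 dB

25.8 dB


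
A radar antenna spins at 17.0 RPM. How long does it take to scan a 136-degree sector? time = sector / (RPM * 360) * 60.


t = 136 / (17.0 * 360) * 60 = 1.33 s

1.33 s


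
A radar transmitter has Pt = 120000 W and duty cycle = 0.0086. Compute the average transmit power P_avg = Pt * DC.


P_avg = 120000 * 0.0086 = 1032.0 W

1032.0 W


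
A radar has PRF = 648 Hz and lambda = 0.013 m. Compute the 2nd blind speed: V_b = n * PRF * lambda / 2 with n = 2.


V_blind = 2 * 648 * 0.013 / 2 = 8.4 m/s

8.4 m/s


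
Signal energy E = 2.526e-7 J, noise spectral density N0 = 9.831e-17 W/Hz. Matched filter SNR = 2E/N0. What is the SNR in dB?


SNR_lin = 2 * 2.526e-7 / 9.831e-17 = 5.139e9
SNR_dB = 10*log10(5.139e9) = 97.1 dB

97.1 dB


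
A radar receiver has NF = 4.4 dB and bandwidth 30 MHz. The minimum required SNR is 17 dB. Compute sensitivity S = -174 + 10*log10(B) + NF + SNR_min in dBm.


10*log10(30000000.0) = 74.77
S = -174 + 74.77 + 4.4 + 17 = -77.8 dBm

-77.8 dBm


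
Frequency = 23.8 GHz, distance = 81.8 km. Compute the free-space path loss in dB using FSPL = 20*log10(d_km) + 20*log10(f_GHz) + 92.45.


20*log10(81.8) = 38.26
20*log10(23.8) = 27.53
FSPL = 158.2 dB

158.2 dB


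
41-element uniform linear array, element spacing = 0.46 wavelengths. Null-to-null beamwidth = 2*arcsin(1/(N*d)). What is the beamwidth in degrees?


1/(N*d) = 1/(41*0.46) = 0.053022
BW = 2*arcsin(0.053022) = 6.1 degrees

6.1 degrees


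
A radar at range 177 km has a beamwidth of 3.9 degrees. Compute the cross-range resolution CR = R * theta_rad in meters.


BW_rad = 0.068067841
CR = 177000 * 0.068067841 = 12048.0 m

12048.0 m


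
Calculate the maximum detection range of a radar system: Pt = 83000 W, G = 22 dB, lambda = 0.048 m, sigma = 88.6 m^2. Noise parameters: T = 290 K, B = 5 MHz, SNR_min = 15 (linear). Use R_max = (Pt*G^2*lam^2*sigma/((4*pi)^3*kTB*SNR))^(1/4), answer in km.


G_lin = 10^(22/10) = 158.489319
R^4 = 83000 * 158.489319^2 * 0.048^2 * 88.6 / ((4*pi)^3 * 1.38e-23 * 290 * 5000000.0 * 15)
R^4 = 7.1454e17 m^4
R_max = (7.1454e17)^(1/4) = 29074.1 m = 29.1 km

29.1 km


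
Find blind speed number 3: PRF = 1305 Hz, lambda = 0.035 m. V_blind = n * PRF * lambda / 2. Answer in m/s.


V_blind = 3 * 1305 * 0.035 / 2 = 68.5 m/s

68.5 m/s


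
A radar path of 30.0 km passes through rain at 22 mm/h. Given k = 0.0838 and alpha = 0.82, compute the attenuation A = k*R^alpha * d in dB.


gamma = 0.0838 * 22^0.82 = 1.056892 dB/km
A = 1.056892 * 30.0 = 31.71 dB

31.71 dB


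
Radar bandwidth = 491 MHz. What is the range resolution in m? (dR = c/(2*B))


dR = 3e8 / (2 * 491000000.0) = 0.31 m

0.31 m


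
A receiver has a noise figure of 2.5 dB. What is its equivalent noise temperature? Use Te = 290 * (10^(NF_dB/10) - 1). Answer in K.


NF_lin = 10^(2.5/10) = 1.778279
Te = 290 * (1.778279 - 1) = 225.7 K

225.7 K


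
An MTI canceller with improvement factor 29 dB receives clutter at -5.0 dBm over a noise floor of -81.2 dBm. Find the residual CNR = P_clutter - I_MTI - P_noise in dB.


CNR = -5.0 - 29 - (-81.2) = 47.2 dB

47.2 dB


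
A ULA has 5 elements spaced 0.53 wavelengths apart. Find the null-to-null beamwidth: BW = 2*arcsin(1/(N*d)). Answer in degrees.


1/(N*d) = 1/(5*0.53) = 0.377358
BW = 2*arcsin(0.377358) = 44.3 degrees

44.3 degrees


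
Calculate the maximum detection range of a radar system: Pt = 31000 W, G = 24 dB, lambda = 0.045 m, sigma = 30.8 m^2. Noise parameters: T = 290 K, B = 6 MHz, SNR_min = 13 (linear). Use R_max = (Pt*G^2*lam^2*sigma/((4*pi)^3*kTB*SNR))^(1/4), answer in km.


G_lin = 10^(24/10) = 251.188643
R^4 = 31000 * 251.188643^2 * 0.045^2 * 30.8 / ((4*pi)^3 * 1.38e-23 * 290 * 6000000.0 * 13)
R^4 = 1.96941e17 m^4
R_max = (1.96941e17)^(1/4) = 21066.1 m = 21.1 km

21.1 km


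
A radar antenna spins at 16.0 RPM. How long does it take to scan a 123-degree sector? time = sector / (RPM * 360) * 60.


t = 123 / (16.0 * 360) * 60 = 1.28 s

1.28 s


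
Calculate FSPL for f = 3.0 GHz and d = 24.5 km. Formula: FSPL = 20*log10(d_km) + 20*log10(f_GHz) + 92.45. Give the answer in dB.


20*log10(24.5) = 27.78
20*log10(3.0) = 9.54
FSPL = 129.8 dB

129.8 dB


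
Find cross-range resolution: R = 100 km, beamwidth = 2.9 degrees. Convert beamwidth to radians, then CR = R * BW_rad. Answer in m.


BW_rad = 0.050614548
CR = 100000 * 0.050614548 = 5061.5 m

5061.5 m


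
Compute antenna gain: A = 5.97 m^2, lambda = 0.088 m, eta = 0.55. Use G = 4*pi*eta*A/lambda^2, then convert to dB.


G_linear = 4*pi*0.55*5.97/0.088^2 = 5328.21
G_dB = 10*log10(5328.21) = 37.3 dB

37.3 dB


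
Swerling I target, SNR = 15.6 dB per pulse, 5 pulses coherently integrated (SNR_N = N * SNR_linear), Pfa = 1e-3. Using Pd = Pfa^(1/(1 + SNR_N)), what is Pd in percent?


SNR_lin = 10^(15.6/10) = 36.30781
SNR_N = 5 * 36.30781 = 181.53905
1/(1 + SNR_N) = 1/182.53905 = 0.0054783
Pd = (1e-3)^0.0054783 = 0.96286
Pd = 96.3%

96.3%


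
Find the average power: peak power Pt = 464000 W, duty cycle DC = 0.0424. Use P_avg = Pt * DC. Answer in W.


P_avg = 464000 * 0.0424 = 19673.6 W

19673.6 W


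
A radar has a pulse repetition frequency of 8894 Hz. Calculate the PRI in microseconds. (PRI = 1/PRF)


PRI = 1/8894 = 0.0001124353 s = 112.4 us

112.4 us


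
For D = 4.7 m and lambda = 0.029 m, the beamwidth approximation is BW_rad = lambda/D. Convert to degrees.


BW_rad = 0.029 / 4.7 = 0.00617
BW_deg = 0.35 degrees

0.35 degrees


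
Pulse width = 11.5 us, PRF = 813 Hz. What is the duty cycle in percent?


DC = 11.5e-6 * 813 * 100 = 0.93%

0.93%


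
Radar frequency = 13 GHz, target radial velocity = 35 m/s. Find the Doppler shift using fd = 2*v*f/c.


fd = 2 * 35 * 13000000000.0 / 3e8 = 3033.3 Hz

3033.3 Hz
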